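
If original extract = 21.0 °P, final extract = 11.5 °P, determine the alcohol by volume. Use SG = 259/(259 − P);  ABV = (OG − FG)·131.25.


OG = 259/(259 − 21.0) = 1.0882
FG = 259/(259 − 11.5) = 1.0465
ABV = (1.0882 − 1.0465)·131.25

5.4824 % ABV


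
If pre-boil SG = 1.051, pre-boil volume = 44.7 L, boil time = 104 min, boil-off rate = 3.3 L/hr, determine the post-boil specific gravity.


V_post = V_pre − rate·(t/60);  SG_post = 1 + (SG_pre−1)·V_pre/V_post
V_post = 44.7 − 3.3·(104/60) = 38.9800
SG_post = 1 + (1.051 − 1)·44.7/38.9800

1.0585


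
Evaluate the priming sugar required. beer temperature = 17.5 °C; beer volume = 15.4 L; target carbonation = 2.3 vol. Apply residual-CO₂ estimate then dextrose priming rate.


residual = 14.695·(0.01821 + 0.09011·e^(−0.04·T));  sugar = (target − residual)·4.0·V
residual = 14.695·(0.01821 + 0.09011·e^(−0.04·17.5)) = 0.9252
sugar = (2.3 − 0.9252)·4.0·15.4

84.6903 g


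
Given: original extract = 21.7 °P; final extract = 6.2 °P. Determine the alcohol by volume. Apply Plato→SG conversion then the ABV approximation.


SG = 259/(259 − P);  ABV = (OG − FG)·131.25
OG = 259/(259 − 21.7) = 1.0914
FG = 259/(259 − 6.2) = 1.0245
ABV = (1.0914 − 1.0245)·131.25

8.7833 % ABV


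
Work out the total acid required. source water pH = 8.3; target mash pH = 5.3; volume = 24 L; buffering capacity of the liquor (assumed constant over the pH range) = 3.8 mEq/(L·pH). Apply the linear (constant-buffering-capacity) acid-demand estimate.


acid = buffering capacity · (pH_source − pH_target) · V
acid = 3.8 · (8.3 − 5.3) · 24

273.6000 mEq


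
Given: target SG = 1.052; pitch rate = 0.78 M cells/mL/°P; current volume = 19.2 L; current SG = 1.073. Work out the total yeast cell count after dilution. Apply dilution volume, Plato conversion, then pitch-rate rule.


V_w = V·((SG_c−1)/(SG_t−1)−1);  °P = 259 − 259/SG_t;  cells = rate·(V+V_w)·°P
V_w = 19.2·((1.073−1)/(1.052−1)−1) = 7.7538
V_final = 19.2 + 7.7538 = 26.9538
°P = 259 − 259/1.052 = 12.8023
cells = 0.78·26.9538·12.8023

269.1552 billion cells


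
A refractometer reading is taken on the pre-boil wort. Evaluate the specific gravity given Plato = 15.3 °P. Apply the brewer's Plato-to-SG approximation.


SG = 259/(259 − P)
SG = 259/(259 − 15.3)

1.0628


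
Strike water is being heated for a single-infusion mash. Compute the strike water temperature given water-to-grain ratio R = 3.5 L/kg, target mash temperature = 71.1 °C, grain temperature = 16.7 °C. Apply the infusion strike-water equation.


T_strike = (0.41/R)·(T_mash − T_grain) + T_mash
T_strike = (0.41/3.5)·(71.1 − 16.7) + 71.1

77.4726 °C


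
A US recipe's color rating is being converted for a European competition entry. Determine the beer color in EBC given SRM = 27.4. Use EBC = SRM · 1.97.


EBC = 27.4 · 1.97

53.9780 EBC


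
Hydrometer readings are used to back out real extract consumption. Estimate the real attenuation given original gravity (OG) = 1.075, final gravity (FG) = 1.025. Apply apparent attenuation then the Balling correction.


AA = (OG−FG)/(OG−1)·100;  RA = AA·0.8192
AA = (1.075 − 1.025)/(1.075 − 1)·100 = 66.6667
RA = 66.6667·0.8192

54.6133 %


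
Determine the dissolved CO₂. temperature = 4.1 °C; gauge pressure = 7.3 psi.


vols = (P + 14.695)·(0.01821 + 0.09011·e^(−0.04·T))
vols = (7.3 + 14.695)·(0.01821 + 0.09011·e^(−0.04·4.1))

2.0827 volumes


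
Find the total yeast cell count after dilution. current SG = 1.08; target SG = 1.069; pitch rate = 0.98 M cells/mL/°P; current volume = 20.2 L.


V_w = V·((SG_c−1)/(SG_t−1)−1);  °P = 259 − 259/SG_t;  cells = rate·(V+V_w)·°P
V_w = 20.2·((1.08−1)/(1.069−1)−1) = 3.2203
V_final = 20.2 + 3.2203 = 23.4203
°P = 259 − 259/1.069 = 16.7175
cells = 0.98·23.4203·16.7175

383.6980 billion cells


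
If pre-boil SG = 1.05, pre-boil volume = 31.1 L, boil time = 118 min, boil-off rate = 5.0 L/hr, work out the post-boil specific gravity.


V_post = V_pre − rate·(t/60);  SG_post = 1 + (SG_pre−1)·V_pre/V_post
V_post = 31.1 − 5.0·(118/60) = 21.2667
SG_post = 1 + (1.05 − 1)·31.1/21.2667

1.0731


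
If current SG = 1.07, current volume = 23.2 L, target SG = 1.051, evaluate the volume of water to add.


V_water = V·((SG_curr − 1)/(SG_target − 1) − 1)
V_water = 23.2·((1.07 − 1)/(1.051 − 1) − 1)

8.6431 L


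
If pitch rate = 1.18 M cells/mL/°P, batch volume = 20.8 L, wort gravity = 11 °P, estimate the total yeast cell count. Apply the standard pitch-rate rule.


cells (billions) = rate · V_L · °P
cells = 1.18 · 20.8 · 11

269.9840 billion cells


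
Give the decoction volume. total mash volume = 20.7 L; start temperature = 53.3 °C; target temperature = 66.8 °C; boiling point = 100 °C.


V_dec = V_total·(T_target − T_start)/(T_boil − T_start)
V_dec = 20.7·(66.8 − 53.3)/(100 − 53.3)

5.9839 L


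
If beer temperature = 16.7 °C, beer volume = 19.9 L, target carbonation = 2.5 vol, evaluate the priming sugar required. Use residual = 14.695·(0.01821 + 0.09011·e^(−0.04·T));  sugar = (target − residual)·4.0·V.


residual = 14.695·(0.01821 + 0.09011·e^(−0.04·16.7)) = 0.9465
sugar = (2.5 − 0.9465)·4.0·19.9

123.6554 g


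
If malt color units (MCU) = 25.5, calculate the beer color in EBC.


SRM = 1.4922·MCU^0.6859;  EBC = SRM·1.97
SRM = 1.4922·25.5^0.6859 = 13.7586
EBC = 13.7586·1.97

27.1044 EBC


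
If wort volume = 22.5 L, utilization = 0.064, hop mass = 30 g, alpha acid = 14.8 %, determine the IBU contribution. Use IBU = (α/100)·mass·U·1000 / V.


IBU = (14.8/100)·30·0.064·1000 / 22.5

12.6293 IBU


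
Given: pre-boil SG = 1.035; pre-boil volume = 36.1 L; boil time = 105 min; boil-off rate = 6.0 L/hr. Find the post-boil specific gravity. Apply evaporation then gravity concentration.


V_post = V_pre − rate·(t/60);  SG_post = 1 + (SG_pre−1)·V_pre/V_post
V_post = 36.1 − 6.0·(105/60) = 25.6000
SG_post = 1 + (1.035 − 1)·36.1/25.6000

1.0494


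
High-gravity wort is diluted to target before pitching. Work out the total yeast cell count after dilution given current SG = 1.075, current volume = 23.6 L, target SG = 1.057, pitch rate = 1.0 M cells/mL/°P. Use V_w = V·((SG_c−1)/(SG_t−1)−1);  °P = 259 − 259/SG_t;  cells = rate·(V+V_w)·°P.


V_w = 23.6·((1.075−1)/(1.057−1)−1) = 7.4526
V_final = 23.6 + 7.4526 = 31.0526
°P = 259 − 259/1.057 = 13.9669
cells = 1.0·31.0526·13.9669

433.7086 billion cells


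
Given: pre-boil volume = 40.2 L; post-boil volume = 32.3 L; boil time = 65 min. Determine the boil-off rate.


rate = (V_pre − V_post) / (t_min/60)
rate = (40.2 − 32.3) / (65/60)

7.2923 L/hr


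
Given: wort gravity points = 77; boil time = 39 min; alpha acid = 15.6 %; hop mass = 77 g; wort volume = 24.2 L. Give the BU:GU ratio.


U = 1.65·0.000125^(GP/1000)·(1−e^(−0.04t))/4.15;  IBU = (α/100)·m·U·1000/V;  BU:GU = IBU/GP
U = 1.65·0.000125^(77/1000)·(1−e^(−0.04·39))/4.15 = 0.1572
IBU = (15.6/100)·77·0.1572·1000/24.2 = 78.0279
BU:GU = 78.0279/77

1.0133


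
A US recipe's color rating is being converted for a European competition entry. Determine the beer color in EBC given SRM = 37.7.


EBC = SRM · 1.97
EBC = 37.7 · 1.97

74.2690 EBC


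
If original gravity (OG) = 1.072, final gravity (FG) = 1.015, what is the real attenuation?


AA = (OG−FG)/(OG−1)·100;  RA = AA·0.8192
AA = (1.072 − 1.015)/(1.072 − 1)·100 = 79.1667
RA = 79.1667·0.8192

64.8533 %


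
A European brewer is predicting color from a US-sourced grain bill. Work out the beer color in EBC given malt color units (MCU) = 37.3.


SRM = 1.4922·MCU^0.6859;  EBC = SRM·1.97
SRM = 1.4922·37.3^0.6859 = 17.8592
EBC = 17.8592·1.97

35.1826 EBC


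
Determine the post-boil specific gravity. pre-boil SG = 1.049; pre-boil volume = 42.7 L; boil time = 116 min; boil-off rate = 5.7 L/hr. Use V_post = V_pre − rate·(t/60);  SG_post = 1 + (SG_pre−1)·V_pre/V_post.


V_post = 42.7 − 5.7·(116/60) = 31.6800
SG_post = 1 + (1.049 − 1)·42.7/31.6800

1.0660


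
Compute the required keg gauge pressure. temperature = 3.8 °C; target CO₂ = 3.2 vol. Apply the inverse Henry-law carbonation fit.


psi = vols/(0.01821 + 0.09011·e^(−0.04·T)) − 14.695
psi = 3.2/(0.01821 + 0.09011·e^(−0.04·3.8)) − 14.695

18.7731 psi


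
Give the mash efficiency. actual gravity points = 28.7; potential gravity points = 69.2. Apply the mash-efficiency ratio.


efficiency = actual / potential × 100
efficiency = 28.7 / 69.2 × 100

41.4740 %


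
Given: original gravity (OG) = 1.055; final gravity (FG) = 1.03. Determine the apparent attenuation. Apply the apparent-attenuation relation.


AA = (OG − FG)/(OG − 1) · 100
AA = (1.055 − 1.03)/(1.055 − 1) · 100

45.4545 %


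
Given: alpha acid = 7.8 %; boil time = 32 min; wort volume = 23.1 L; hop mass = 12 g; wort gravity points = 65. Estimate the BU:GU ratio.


U = 1.65·0.000125^(GP/1000)·(1−e^(−0.04t))/4.15;  IBU = (α/100)·m·U·1000/V;  BU:GU = IBU/GP
U = 1.65·0.000125^(65/1000)·(1−e^(−0.04·32))/4.15 = 0.1600
IBU = (7.8/100)·12·0.1600·1000/23.1 = 6.4851
BU:GU = 6.4851/65

0.0998


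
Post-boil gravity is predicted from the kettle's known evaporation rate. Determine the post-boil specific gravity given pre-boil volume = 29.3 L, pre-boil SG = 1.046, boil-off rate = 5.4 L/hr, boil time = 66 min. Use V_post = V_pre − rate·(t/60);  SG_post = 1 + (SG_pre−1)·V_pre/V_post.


V_post = 29.3 − 5.4·(66/60) = 23.3600
SG_post = 1 + (1.046 − 1)·29.3/23.3600

1.0577


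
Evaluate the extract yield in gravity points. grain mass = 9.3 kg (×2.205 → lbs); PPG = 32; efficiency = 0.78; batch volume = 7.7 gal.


points = lbs × PPG × eff / vol
lbs = 9.3 × 2.205 = 20.5065
points = 20.5065 × 32 × 0.78 / 7.7

66.4730 points


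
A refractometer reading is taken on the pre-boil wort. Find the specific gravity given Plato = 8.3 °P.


SG = 259/(259 − P)
SG = 259/(259 − 8.3)

1.0331


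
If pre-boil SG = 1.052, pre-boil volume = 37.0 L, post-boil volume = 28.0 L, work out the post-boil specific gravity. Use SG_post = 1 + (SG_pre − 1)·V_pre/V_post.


pts_pre = (1.052 − 1)·1000 = 52.0000
pts_post = 52.0000·37.0/28.0 = 68.7143
SG_post = 1 + 68.7143/1000

1.0687


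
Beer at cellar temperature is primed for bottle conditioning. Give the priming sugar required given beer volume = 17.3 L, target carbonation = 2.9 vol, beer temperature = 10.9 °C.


residual = 14.695·(0.01821 + 0.09011·e^(−0.04·T));  sugar = (target − residual)·4.0·V
residual = 14.695·(0.01821 + 0.09011·e^(−0.04·10.9)) = 1.1238
sugar = (2.9 − 1.1238)·4.0·17.3

122.9113 g


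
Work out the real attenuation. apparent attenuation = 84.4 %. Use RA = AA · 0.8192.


RA = 84.4 · 0.8192

69.1405 %


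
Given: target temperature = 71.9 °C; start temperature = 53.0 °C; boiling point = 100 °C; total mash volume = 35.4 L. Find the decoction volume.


V_dec = V_total·(T_target − T_start)/(T_boil − T_start)
V_dec = 35.4·(71.9 − 53.0)/(100 − 53.0)

14.2353 L


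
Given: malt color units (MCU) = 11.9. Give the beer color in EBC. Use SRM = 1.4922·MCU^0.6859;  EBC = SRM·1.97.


SRM = 1.4922·11.9^0.6859 = 8.1573
EBC = 8.1573·1.97

16.0698 EBC


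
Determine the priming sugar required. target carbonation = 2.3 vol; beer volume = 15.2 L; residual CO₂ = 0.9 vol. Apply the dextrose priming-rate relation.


sugar = (target − residual)·4.0·V
sugar = (2.3 − 0.9)·4.0·15.2

85.1200 g


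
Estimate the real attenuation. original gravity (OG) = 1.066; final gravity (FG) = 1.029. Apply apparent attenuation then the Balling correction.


AA = (OG−FG)/(OG−1)·100;  RA = AA·0.8192
AA = (1.066 − 1.029)/(1.066 − 1)·100 = 56.0606
RA = 56.0606·0.8192

45.9248 %


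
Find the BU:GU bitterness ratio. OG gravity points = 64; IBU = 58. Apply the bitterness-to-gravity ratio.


BU:GU = IBU / OG_points
BU:GU = 58 / 64

0.9062


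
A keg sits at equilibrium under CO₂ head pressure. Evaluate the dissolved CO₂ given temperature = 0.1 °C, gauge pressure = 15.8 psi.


vols = (P + 14.695)·(0.01821 + 0.09011·e^(−0.04·T))
vols = (15.8 + 14.695)·(0.01821 + 0.09011·e^(−0.04·0.1))

3.2922 volumes


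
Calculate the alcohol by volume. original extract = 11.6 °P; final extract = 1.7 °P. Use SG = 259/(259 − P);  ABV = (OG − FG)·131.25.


OG = 259/(259 − 11.6) = 1.0469
FG = 259/(259 − 1.7) = 1.0066
ABV = (1.0469 − 1.0066)·131.25

5.2868 % ABV


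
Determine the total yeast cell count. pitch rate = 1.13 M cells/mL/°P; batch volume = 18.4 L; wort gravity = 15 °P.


cells (billions) = rate · V_L · °P
cells = 1.13 · 18.4 · 15

311.8800 billion cells


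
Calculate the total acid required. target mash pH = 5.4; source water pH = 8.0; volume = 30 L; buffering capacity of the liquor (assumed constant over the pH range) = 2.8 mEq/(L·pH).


acid = buffering capacity · (pH_source − pH_target) · V
acid = 2.8 · (8.0 − 5.4) · 30

218.4000 mEq


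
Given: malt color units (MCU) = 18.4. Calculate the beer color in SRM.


SRM = 1.4922 · MCU^0.6859
SRM = 1.4922 · 18.4^0.6859

10.9993 SRM


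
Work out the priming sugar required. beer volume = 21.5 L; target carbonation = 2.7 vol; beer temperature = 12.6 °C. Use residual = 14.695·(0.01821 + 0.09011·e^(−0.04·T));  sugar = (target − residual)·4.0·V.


residual = 14.695·(0.01821 + 0.09011·e^(−0.04·12.6)) = 1.0675
sugar = (2.7 − 1.0675)·4.0·21.5

140.3918 g


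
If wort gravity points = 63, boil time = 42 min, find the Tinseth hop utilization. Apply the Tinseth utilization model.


U = 1.65·0.000125^(GP/1000) · (1 − e^(−0.04·t))/4.15
bigness = 1.65·0.000125^(63/1000) = 0.9367
boil_factor = (1 − e^(−0.04·42))/4.15 = 0.1961
U = 0.9367 · 0.1961

0.1836


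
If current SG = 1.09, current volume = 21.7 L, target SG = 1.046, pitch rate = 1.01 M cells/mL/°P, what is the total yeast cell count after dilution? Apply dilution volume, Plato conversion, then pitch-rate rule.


V_w = V·((SG_c−1)/(SG_t−1)−1);  °P = 259 − 259/SG_t;  cells = rate·(V+V_w)·°P
V_w = 21.7·((1.09−1)/(1.046−1)−1) = 20.7565
V_final = 21.7 + 20.7565 = 42.4565
°P = 259 − 259/1.046 = 11.3901
cells = 1.01·42.4565·11.3901

488.4180 billion cells


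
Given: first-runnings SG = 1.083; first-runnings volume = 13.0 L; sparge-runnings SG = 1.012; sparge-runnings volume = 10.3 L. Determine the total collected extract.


total = Σ (SG_i − 1)·1000·V_i
first = (1.083 − 1)·1000·13.0 = 1079.0000
sparge = (1.012 − 1)·1000·10.3 = 123.6000
total = 1079.0000 + 123.6000

1202.6000 gravity·L


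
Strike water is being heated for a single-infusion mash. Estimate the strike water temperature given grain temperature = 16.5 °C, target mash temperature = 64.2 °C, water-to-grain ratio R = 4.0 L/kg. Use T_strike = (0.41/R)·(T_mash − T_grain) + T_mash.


T_strike = (0.41/4.0)·(64.2 − 16.5) + 64.2

69.0893 °C


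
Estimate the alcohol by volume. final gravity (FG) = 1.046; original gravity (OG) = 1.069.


ABV = (OG − FG) · 131.25
ABV = (1.069 − 1.046) · 131.25

3.0187 % ABV


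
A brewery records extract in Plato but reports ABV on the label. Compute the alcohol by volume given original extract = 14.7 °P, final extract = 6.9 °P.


SG = 259/(259 − P);  ABV = (OG − FG)·131.25
OG = 259/(259 − 14.7) = 1.0602
FG = 259/(259 − 6.9) = 1.0274
ABV = (1.0602 − 1.0274)·131.25

4.3052 % ABV


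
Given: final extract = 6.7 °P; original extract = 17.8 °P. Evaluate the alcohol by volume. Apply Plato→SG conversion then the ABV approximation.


SG = 259/(259 − P);  ABV = (OG − FG)·131.25
OG = 259/(259 − 17.8) = 1.0738
FG = 259/(259 − 6.7) = 1.0266
ABV = (1.0738 − 1.0266)·131.25

6.2005 % ABV


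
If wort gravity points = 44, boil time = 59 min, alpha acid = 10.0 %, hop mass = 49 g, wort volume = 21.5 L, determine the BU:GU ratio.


U = 1.65·0.000125^(GP/1000)·(1−e^(−0.04t))/4.15;  IBU = (α/100)·m·U·1000/V;  BU:GU = IBU/GP
U = 1.65·0.000125^(44/1000)·(1−e^(−0.04·59))/4.15 = 0.2425
IBU = (10.0/100)·49·0.2425·1000/21.5 = 55.2566
BU:GU = 55.2566/44

1.2558


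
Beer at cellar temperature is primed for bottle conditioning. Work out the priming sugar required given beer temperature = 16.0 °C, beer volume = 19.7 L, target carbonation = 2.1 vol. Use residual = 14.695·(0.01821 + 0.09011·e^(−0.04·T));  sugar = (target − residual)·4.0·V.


residual = 14.695·(0.01821 + 0.09011·e^(−0.04·16.0)) = 0.9658
sugar = (2.1 − 0.9658)·4.0·19.7

89.3735 g


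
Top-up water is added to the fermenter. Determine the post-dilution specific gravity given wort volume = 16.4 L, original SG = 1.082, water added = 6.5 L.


SG_new = 1 + (SG_old − 1)·V_old/(V_old + V_water)
pts = (1.082 − 1)·1000·16.4/(16.4 + 6.5) = 58.7249
SG_new = 1 + 58.7249/1000

1.0587


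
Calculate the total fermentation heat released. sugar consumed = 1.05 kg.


Q = m_sugar · 590 kJ/kg
Q = 1.05 · 590

619.5000 kJ


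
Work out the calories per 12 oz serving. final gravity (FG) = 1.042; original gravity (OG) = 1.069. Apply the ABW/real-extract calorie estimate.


ABW = (OG−FG)·131.25·0.79/FG;  °P = 259 − 259/SG (for OG→OE and FG→AE);  RE = 0.1808·OE + 0.8192·AE;  Cal = (6.9·ABW + 4·(RE−0.1))·FG·3.55
ABW = (1.069 − 1.042)·131.25·0.79/1.042 = 2.6867
OE = 259 − 259/1.069 = 16.7175 °P
AE = 259 − 259/1.042 = 10.4395 °P
RE = 0.1808·16.7175 + 0.8192·10.4395 = 11.5746 °P
Cal = (6.9·2.6867 + 4·(11.5746−0.1))·1.042·3.55

238.3580 kcal


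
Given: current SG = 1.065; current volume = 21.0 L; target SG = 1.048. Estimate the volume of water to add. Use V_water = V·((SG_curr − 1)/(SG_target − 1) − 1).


V_water = 21.0·((1.065 − 1)/(1.048 − 1) − 1)

7.4375 L


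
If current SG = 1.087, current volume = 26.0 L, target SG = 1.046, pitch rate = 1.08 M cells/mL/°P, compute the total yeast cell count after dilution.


V_w = V·((SG_c−1)/(SG_t−1)−1);  °P = 259 − 259/SG_t;  cells = rate·(V+V_w)·°P
V_w = 26.0·((1.087−1)/(1.046−1)−1) = 23.1739
V_final = 26.0 + 23.1739 = 49.1739
°P = 259 − 259/1.046 = 11.3901
cells = 1.08·49.1739·11.3901

604.9012 billion cells


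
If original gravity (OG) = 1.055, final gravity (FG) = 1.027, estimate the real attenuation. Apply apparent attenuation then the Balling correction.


AA = (OG−FG)/(OG−1)·100;  RA = AA·0.8192
AA = (1.055 − 1.027)/(1.055 − 1)·100 = 50.9091
RA = 50.9091·0.8192

41.7047 %


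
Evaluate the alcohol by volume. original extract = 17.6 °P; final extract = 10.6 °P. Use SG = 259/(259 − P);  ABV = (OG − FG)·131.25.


OG = 259/(259 − 17.6) = 1.0729
FG = 259/(259 − 10.6) = 1.0427
ABV = (1.0729 − 1.0427)·131.25

3.9683 % ABV


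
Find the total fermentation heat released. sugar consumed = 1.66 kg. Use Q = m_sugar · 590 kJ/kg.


Q = 1.66 · 590

979.4000 kJ


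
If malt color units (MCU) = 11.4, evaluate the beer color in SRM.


SRM = 1.4922 · MCU^0.6859
SRM = 1.4922 · 11.4^0.6859

7.9206 SRM


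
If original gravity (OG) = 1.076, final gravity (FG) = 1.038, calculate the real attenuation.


AA = (OG−FG)/(OG−1)·100;  RA = AA·0.8192
AA = (1.076 − 1.038)/(1.076 − 1)·100 = 50.0000
RA = 50.0000·0.8192

40.9600 %


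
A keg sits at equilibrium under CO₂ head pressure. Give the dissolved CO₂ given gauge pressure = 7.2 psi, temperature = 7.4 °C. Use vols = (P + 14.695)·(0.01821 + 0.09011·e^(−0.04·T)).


vols = (7.2 + 14.695)·(0.01821 + 0.09011·e^(−0.04·7.4))

1.8662 volumes


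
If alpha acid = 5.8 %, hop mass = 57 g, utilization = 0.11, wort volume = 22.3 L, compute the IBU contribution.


IBU = (α/100)·mass·U·1000 / V
IBU = (5.8/100)·57·0.11·1000 / 22.3

16.3076 IBU


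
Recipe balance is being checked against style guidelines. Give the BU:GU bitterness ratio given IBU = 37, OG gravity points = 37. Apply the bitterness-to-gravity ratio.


BU:GU = IBU / OG_points
BU:GU = 37 / 37

1.0000


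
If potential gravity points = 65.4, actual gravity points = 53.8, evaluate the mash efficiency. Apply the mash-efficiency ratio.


efficiency = actual / potential × 100
efficiency = 53.8 / 65.4 × 100

82.2630 %


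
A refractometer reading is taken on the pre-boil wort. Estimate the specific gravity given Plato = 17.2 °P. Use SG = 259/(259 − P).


SG = 259/(259 − 17.2)

1.0711


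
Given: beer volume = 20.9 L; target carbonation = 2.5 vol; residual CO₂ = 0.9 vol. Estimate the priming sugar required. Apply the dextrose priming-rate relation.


sugar = (target − residual)·4.0·V
sugar = (2.5 − 0.9)·4.0·20.9

133.7600 g


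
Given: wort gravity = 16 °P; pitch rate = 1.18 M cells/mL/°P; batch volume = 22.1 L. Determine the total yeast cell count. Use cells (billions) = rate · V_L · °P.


cells = 1.18 · 22.1 · 16

417.2480 billion cells


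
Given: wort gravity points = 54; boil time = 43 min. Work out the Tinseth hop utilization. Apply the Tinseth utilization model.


U = 1.65·0.000125^(GP/1000) · (1 − e^(−0.04·t))/4.15
bigness = 1.65·0.000125^(54/1000) = 1.0156
boil_factor = (1 − e^(−0.04·43))/4.15 = 0.1978
U = 1.0156 · 0.1978

0.2009


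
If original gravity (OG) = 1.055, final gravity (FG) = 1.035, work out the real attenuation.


AA = (OG−FG)/(OG−1)·100;  RA = AA·0.8192
AA = (1.055 − 1.035)/(1.055 − 1)·100 = 36.3636
RA = 36.3636·0.8192

29.7891 %


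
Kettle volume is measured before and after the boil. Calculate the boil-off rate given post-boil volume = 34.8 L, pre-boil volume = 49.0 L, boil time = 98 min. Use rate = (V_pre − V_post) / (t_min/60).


rate = (49.0 − 34.8) / (98/60)

8.6939 L/hr


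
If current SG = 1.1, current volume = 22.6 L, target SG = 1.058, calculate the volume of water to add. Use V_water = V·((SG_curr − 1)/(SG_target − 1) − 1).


V_water = 22.6·((1.1 − 1)/(1.058 − 1) − 1)

16.3655 L


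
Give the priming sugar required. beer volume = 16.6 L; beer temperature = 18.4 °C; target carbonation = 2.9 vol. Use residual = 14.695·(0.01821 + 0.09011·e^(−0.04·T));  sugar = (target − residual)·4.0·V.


residual = 14.695·(0.01821 + 0.09011·e^(−0.04·18.4)) = 0.9019
sugar = (2.9 − 0.9019)·4.0·16.6

132.6734 g


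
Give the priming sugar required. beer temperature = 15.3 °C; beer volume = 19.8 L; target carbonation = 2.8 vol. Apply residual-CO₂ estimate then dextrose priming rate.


residual = 14.695·(0.01821 + 0.09011·e^(−0.04·T));  sugar = (target − residual)·4.0·V
residual = 14.695·(0.01821 + 0.09011·e^(−0.04·15.3)) = 0.9856
sugar = (2.8 − 0.9856)·4.0·19.8

143.6969 g


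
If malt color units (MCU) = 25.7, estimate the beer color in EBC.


SRM = 1.4922·MCU^0.6859;  EBC = SRM·1.97
SRM = 1.4922·25.7^0.6859 = 13.8325
EBC = 13.8325·1.97

27.2500 EBC


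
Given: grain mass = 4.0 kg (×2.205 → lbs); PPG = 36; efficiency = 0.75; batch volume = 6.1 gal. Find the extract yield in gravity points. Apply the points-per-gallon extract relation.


points = lbs × PPG × eff / vol
lbs = 4.0 × 2.205 = 8.8200
points = 8.8200 × 36 × 0.75 / 6.1

39.0393 points


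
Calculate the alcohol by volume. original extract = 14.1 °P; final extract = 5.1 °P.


SG = 259/(259 − P);  ABV = (OG − FG)·131.25
OG = 259/(259 − 14.1) = 1.0576
FG = 259/(259 − 5.1) = 1.0201
ABV = (1.0576 − 1.0201)·131.25

4.9203 % ABV


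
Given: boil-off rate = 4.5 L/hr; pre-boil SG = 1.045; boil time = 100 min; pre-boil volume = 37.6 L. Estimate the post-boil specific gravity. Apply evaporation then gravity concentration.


V_post = V_pre − rate·(t/60);  SG_post = 1 + (SG_pre−1)·V_pre/V_post
V_post = 37.6 − 4.5·(100/60) = 30.1000
SG_post = 1 + (1.045 − 1)·37.6/30.1000

1.0562


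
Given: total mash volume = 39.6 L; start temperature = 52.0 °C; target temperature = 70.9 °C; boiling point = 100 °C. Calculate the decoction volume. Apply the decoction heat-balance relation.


V_dec = V_total·(T_target − T_start)/(T_boil − T_start)
V_dec = 39.6·(70.9 − 52.0)/(100 − 52.0)

15.5925 L


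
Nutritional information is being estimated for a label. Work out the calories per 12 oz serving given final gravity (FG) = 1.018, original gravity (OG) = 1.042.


ABW = (OG−FG)·131.25·0.79/FG;  °P = 259 − 259/SG (for OG→OE and FG→AE);  RE = 0.1808·OE + 0.8192·AE;  Cal = (6.9·ABW + 4·(RE−0.1))·FG·3.55
ABW = (1.042 − 1.018)·131.25·0.79/1.018 = 2.4445
OE = 259 − 259/1.042 = 10.4395 °P
AE = 259 − 259/1.018 = 4.5796 °P
RE = 0.1808·10.4395 + 0.8192·4.5796 = 5.6391 °P
Cal = (6.9·2.4445 + 4·(5.6391−0.1))·1.018·3.55

141.0261 kcal


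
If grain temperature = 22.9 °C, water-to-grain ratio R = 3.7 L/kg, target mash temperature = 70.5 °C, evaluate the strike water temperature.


T_strike = (0.41/R)·(T_mash − T_grain) + T_mash
T_strike = (0.41/3.7)·(70.5 − 22.9) + 70.5

75.7746 °C


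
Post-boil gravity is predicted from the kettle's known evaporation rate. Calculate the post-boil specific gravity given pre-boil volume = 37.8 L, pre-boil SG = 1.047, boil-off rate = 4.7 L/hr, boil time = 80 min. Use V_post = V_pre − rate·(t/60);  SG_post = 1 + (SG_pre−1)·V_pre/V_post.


V_post = 37.8 − 4.7·(80/60) = 31.5333
SG_post = 1 + (1.047 − 1)·37.8/31.5333

1.0563


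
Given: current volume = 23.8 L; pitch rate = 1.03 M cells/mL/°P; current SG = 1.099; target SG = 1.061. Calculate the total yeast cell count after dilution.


V_w = V·((SG_c−1)/(SG_t−1)−1);  °P = 259 − 259/SG_t;  cells = rate·(V+V_w)·°P
V_w = 23.8·((1.099−1)/(1.061−1)−1) = 14.8262
V_final = 23.8 + 14.8262 = 38.6262
°P = 259 − 259/1.061 = 14.8907
cells = 1.03·38.6262·14.8907

592.4255 billion cells


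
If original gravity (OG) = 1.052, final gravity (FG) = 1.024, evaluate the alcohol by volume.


ABV = (OG − FG) · 131.25
ABV = (1.052 − 1.024) · 131.25

3.6750 % ABV


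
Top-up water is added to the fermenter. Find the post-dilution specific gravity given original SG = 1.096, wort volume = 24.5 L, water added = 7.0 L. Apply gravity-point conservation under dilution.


SG_new = 1 + (SG_old − 1)·V_old/(V_old + V_water)
pts = (1.096 − 1)·1000·24.5/(24.5 + 7.0) = 74.6667
SG_new = 1 + 74.6667/1000

1.0747


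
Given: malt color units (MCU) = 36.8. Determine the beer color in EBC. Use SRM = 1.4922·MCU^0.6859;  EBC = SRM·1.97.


SRM = 1.4922·36.8^0.6859 = 17.6947
EBC = 17.6947·1.97

34.8585 EBC


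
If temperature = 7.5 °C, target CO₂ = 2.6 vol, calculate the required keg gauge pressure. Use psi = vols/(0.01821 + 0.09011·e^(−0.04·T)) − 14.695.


psi = 2.6/(0.01821 + 0.09011·e^(−0.04·7.5)) − 14.695

15.9058 psi


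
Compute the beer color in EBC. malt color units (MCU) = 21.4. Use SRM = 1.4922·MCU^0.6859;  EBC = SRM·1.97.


SRM = 1.4922·21.4^0.6859 = 12.1999
EBC = 12.1999·1.97

24.0339 EBC


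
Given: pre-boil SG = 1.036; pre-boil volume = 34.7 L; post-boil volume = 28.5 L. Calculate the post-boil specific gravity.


SG_post = 1 + (SG_pre − 1)·V_pre/V_post
pts_pre = (1.036 − 1)·1000 = 36.0000
pts_post = 36.0000·34.7/28.5 = 43.8316
SG_post = 1 + 43.8316/1000

1.0438


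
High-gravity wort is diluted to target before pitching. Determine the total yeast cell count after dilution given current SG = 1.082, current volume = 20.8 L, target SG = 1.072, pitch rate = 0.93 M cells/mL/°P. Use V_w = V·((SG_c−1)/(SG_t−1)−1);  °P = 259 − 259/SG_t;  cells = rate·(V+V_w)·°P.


V_w = 20.8·((1.082−1)/(1.072−1)−1) = 2.8889
V_final = 20.8 + 2.8889 = 23.6889
°P = 259 − 259/1.072 = 17.3955
cells = 0.93·23.6889·17.3955

383.2350 billion cells


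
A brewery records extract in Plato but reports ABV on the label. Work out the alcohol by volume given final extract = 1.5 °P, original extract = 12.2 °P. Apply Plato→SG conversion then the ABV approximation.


SG = 259/(259 − P);  ABV = (OG − FG)·131.25
OG = 259/(259 − 12.2) = 1.0494
FG = 259/(259 − 1.5) = 1.0058
ABV = (1.0494 − 1.0058)·131.25

5.7235 % ABV


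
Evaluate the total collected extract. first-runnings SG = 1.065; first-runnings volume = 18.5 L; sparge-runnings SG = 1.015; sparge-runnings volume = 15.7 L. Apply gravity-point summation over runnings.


total = Σ (SG_i − 1)·1000·V_i
first = (1.065 − 1)·1000·18.5 = 1202.5000
sparge = (1.015 − 1)·1000·15.7 = 235.5000
total = 1202.5000 + 235.5000

1438.0000 gravity·L


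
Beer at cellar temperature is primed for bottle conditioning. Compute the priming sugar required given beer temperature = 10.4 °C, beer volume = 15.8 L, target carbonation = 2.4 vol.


residual = 14.695·(0.01821 + 0.09011·e^(−0.04·T));  sugar = (target − residual)·4.0·V
residual = 14.695·(0.01821 + 0.09011·e^(−0.04·10.4)) = 1.1411
sugar = (2.4 − 1.1411)·4.0·15.8

79.5611 g


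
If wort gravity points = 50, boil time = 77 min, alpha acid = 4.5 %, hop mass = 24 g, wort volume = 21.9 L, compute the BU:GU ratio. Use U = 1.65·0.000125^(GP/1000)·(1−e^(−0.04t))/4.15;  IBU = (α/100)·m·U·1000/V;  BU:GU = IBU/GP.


U = 1.65·0.000125^(50/1000)·(1−e^(−0.04·77))/4.15 = 0.2420
IBU = (4.5/100)·24·0.2420·1000/21.9 = 11.9352
BU:GU = 11.9352/50

0.2387


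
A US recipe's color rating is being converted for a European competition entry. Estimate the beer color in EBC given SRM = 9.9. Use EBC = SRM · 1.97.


EBC = 9.9 · 1.97

19.5030 EBC


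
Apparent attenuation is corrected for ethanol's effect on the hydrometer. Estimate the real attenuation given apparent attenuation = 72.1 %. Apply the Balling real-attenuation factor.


RA = AA · 0.8192
RA = 72.1 · 0.8192

59.0643 %


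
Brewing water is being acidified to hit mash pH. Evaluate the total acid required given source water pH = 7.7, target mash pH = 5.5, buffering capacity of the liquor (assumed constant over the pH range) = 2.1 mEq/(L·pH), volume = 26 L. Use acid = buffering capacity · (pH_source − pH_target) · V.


acid = 2.1 · (7.7 − 5.5) · 26

120.1200 mEq


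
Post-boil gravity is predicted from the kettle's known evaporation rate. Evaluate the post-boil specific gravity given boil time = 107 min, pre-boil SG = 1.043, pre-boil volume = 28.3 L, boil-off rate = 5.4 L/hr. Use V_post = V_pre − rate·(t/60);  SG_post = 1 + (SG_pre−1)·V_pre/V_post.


V_post = 28.3 − 5.4·(107/60) = 18.6700
SG_post = 1 + (1.043 − 1)·28.3/18.6700

1.0652


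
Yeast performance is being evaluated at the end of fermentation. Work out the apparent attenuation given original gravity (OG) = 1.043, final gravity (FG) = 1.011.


AA = (OG − FG)/(OG − 1) · 100
AA = (1.043 − 1.011)/(1.043 − 1) · 100

74.4186 %


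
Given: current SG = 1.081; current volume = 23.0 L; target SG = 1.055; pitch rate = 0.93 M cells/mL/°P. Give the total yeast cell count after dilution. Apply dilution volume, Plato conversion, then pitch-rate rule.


V_w = V·((SG_c−1)/(SG_t−1)−1);  °P = 259 − 259/SG_t;  cells = rate·(V+V_w)·°P
V_w = 23.0·((1.081−1)/(1.055−1)−1) = 10.8727
V_final = 23.0 + 10.8727 = 33.8727
°P = 259 − 259/1.055 = 13.5024
cells = 0.93·33.8727·13.5024

425.3467 billion cells


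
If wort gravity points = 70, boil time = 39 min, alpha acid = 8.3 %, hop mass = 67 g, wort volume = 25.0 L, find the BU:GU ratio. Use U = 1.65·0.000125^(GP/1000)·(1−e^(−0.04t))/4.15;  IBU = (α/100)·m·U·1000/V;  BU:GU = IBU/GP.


U = 1.65·0.000125^(70/1000)·(1−e^(−0.04·39))/4.15 = 0.1674
IBU = (8.3/100)·67·0.1674·1000/25.0 = 37.2379
BU:GU = 37.2379/70

0.5320


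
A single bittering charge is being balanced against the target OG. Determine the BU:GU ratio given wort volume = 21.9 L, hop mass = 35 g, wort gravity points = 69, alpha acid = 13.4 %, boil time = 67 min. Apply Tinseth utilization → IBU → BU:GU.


U = 1.65·0.000125^(GP/1000)·(1−e^(−0.04t))/4.15;  IBU = (α/100)·m·U·1000/V;  BU:GU = IBU/GP
U = 1.65·0.000125^(69/1000)·(1−e^(−0.04·67))/4.15 = 0.1992
IBU = (13.4/100)·35·0.1992·1000/21.9 = 42.6584
BU:GU = 42.6584/69

0.6182


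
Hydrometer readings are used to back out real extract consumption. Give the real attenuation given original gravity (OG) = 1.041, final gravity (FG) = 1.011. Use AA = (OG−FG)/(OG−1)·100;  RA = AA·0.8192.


AA = (1.041 − 1.011)/(1.041 − 1)·100 = 73.1707
RA = 73.1707·0.8192

59.9415 %


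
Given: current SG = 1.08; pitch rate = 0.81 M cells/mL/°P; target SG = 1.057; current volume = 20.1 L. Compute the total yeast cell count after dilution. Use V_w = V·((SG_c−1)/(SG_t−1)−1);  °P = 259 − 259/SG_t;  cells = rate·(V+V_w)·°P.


V_w = 20.1·((1.08−1)/(1.057−1)−1) = 8.1105
V_final = 20.1 + 8.1105 = 28.2105
°P = 259 − 259/1.057 = 13.9669
cells = 0.81·28.2105·13.9669

319.1507 billion cells


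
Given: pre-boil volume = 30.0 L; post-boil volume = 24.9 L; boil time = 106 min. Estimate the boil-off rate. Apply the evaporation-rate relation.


rate = (V_pre − V_post) / (t_min/60)
rate = (30.0 − 24.9) / (106/60)

2.8868 L/hr


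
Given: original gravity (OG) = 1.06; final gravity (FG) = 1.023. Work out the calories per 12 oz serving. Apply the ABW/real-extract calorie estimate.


ABW = (OG−FG)·131.25·0.79/FG;  °P = 259 − 259/SG (for OG→OE and FG→AE);  RE = 0.1808·OE + 0.8192·AE;  Cal = (6.9·ABW + 4·(RE−0.1))·FG·3.55
ABW = (1.06 − 1.023)·131.25·0.79/1.023 = 3.7502
OE = 259 − 259/1.06 = 14.6604 °P
AE = 259 − 259/1.023 = 5.8231 °P
RE = 0.1808·14.6604 + 0.8192·5.8231 = 7.4209 °P
Cal = (6.9·3.7502 + 4·(7.4209−0.1))·1.023·3.55

200.3207 kcal


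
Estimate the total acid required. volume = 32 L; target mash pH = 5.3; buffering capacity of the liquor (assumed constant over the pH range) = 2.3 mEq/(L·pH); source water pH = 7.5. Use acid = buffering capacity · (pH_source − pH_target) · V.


acid = 2.3 · (7.5 − 5.3) · 32

161.9200 mEq


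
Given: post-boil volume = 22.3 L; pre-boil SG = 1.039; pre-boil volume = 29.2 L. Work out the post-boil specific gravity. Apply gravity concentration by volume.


SG_post = 1 + (SG_pre − 1)·V_pre/V_post
pts_pre = (1.039 − 1)·1000 = 39.0000
pts_post = 39.0000·29.2/22.3 = 51.0673
SG_post = 1 + 51.0673/1000

1.0511


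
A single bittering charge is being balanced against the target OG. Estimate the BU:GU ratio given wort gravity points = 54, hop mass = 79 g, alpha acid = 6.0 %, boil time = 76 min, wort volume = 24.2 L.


U = 1.65·0.000125^(GP/1000)·(1−e^(−0.04t))/4.15;  IBU = (α/100)·m·U·1000/V;  BU:GU = IBU/GP
U = 1.65·0.000125^(54/1000)·(1−e^(−0.04·76))/4.15 = 0.2330
IBU = (6.0/100)·79·0.2330·1000/24.2 = 45.6399
BU:GU = 45.6399/54

0.8452


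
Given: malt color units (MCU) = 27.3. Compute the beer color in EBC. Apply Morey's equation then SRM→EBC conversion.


SRM = 1.4922·MCU^0.6859;  EBC = SRM·1.97
SRM = 1.4922·27.3^0.6859 = 14.4175
EBC = 14.4175·1.97

28.4025 EBC


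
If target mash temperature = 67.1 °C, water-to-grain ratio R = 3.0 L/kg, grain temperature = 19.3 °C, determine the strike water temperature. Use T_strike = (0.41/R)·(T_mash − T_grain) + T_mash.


T_strike = (0.41/3.0)·(67.1 − 19.3) + 67.1

73.6327 °C


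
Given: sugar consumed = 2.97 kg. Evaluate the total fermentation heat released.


Q = m_sugar · 590 kJ/kg
Q = 2.97 · 590

1752.3000 kJ


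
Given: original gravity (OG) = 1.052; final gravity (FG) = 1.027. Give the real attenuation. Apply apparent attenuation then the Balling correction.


AA = (OG−FG)/(OG−1)·100;  RA = AA·0.8192
AA = (1.052 − 1.027)/(1.052 − 1)·100 = 48.0769
RA = 48.0769·0.8192

39.3846 %


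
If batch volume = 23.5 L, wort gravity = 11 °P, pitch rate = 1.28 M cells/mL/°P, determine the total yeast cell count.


cells (billions) = rate · V_L · °P
cells = 1.28 · 23.5 · 11

330.8800 billion cells


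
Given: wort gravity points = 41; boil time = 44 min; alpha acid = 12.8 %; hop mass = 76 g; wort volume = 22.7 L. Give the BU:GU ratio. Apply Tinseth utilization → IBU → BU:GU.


U = 1.65·0.000125^(GP/1000)·(1−e^(−0.04t))/4.15;  IBU = (α/100)·m·U·1000/V;  BU:GU = IBU/GP
U = 1.65·0.000125^(41/1000)·(1−e^(−0.04·44))/4.15 = 0.2277
IBU = (12.8/100)·76·0.2277·1000/22.7 = 97.5919
BU:GU = 97.5919/41

2.3803


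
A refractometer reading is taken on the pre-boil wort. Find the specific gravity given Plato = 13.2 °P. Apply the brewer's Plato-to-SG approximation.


SG = 259/(259 − P)
SG = 259/(259 − 13.2)

1.0537


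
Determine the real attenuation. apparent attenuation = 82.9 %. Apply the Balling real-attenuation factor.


RA = AA · 0.8192
RA = 82.9 · 0.8192

67.9117 %


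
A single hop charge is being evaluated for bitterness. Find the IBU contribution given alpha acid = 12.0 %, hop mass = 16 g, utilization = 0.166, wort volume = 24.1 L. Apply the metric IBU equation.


IBU = (α/100)·mass·U·1000 / V
IBU = (12.0/100)·16·0.166·1000 / 24.1

13.2249 IBU


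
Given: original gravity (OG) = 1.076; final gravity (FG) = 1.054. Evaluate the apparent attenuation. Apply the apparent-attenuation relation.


AA = (OG − FG)/(OG − 1) · 100
AA = (1.076 − 1.054)/(1.076 − 1) · 100

28.9474 %


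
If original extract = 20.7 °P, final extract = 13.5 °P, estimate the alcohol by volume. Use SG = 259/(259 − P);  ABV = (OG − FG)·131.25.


OG = 259/(259 − 20.7) = 1.0869
FG = 259/(259 − 13.5) = 1.0550
ABV = (1.0869 − 1.0550)·131.25

4.1837 % ABV


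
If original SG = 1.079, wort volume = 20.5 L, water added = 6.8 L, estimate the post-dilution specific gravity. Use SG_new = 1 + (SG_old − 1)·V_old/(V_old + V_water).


pts = (1.079 − 1)·1000·20.5/(20.5 + 6.8) = 59.3223
SG_new = 1 + 59.3223/1000

1.0593


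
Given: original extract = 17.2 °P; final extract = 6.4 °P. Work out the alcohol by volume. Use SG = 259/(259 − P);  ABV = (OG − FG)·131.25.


OG = 259/(259 − 17.2) = 1.0711
FG = 259/(259 − 6.4) = 1.0253
ABV = (1.0711 − 1.0253)·131.25

6.0108 % ABV


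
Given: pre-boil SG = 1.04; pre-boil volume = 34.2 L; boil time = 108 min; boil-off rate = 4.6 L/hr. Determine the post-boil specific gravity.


V_post = V_pre − rate·(t/60);  SG_post = 1 + (SG_pre−1)·V_pre/V_post
V_post = 34.2 − 4.6·(108/60) = 25.9200
SG_post = 1 + (1.04 − 1)·34.2/25.9200

1.0528


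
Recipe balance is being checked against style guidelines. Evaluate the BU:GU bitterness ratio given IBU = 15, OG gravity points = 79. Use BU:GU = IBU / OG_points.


BU:GU = 15 / 79

0.1899


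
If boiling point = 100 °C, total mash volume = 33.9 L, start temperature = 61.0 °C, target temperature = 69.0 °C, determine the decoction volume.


V_dec = V_total·(T_target − T_start)/(T_boil − T_start)
V_dec = 33.9·(69.0 − 61.0)/(100 − 61.0)

6.9538 L


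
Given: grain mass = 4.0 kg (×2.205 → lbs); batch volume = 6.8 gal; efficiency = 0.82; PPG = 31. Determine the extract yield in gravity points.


points = lbs × PPG × eff / vol
lbs = 4.0 × 2.205 = 8.8200
points = 8.8200 × 31 × 0.82 / 6.8

32.9712 points


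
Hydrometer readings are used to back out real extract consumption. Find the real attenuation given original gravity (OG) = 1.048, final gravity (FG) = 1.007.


AA = (OG−FG)/(OG−1)·100;  RA = AA·0.8192
AA = (1.048 − 1.007)/(1.048 − 1)·100 = 85.4167
RA = 85.4167·0.8192

69.9733 %
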